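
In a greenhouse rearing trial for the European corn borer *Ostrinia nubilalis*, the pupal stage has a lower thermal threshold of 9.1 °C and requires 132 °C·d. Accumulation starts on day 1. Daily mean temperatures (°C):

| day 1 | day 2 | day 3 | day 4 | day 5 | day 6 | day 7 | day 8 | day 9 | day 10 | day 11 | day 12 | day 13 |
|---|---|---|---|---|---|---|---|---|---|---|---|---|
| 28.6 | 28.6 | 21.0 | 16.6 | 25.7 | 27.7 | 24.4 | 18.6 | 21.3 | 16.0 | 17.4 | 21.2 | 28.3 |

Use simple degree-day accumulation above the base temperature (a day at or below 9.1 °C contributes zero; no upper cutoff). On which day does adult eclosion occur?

day 10

Daily DD above 9.1 °C: 19.5, 19.5, 11.9, 7.5, 16.6, 18.6, 15.3, 9.5, 12.2, 6.9, 8.3, 12.1, 19.2.
Cumulative: 19.5, 39.0, 50.9, 58.4, 75.0, 93.6, 108.9, 118.4, 130.6, 137.5, 145.8, 157.9, 177.1.
The total first reaches 132 DD on day 10.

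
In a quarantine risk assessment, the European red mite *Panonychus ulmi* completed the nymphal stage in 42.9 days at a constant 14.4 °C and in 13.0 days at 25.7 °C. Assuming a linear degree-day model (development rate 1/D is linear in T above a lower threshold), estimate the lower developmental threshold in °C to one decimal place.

Under the model K = D·(T − T_b), so D₁·(T₁ − T_b) = D₂·(T₂ − T_b).
42.9·(14.4 − T_b) = 13.0·(25.7 − T_b)
T_b = (42.9·14.4 − 13.0·25.7) / (42.9 − 13.0) = 283.66 / 29.9 = 9.487 °C ≈ 9.5 °C.

9.5 °C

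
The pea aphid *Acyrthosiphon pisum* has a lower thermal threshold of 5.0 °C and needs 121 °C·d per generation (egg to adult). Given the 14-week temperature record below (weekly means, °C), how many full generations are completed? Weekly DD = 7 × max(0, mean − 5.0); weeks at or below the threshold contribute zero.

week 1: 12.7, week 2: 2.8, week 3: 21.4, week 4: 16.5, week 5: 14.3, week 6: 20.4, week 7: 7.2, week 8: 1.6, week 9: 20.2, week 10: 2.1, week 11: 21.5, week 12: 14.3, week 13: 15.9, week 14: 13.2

Weekly DD (7 × max(0, T̄ − 5.0)): 53.9, 0.0, 114.8, 80.5, 65.1, 107.8, 15.4, 0.0, 106.4, 0.0, 115.5, 65.1, 76.3, 57.4.
Season total = 858.2 DD.
Complete generations = ⌊858.2 / 121⌋ = 7.

7 generations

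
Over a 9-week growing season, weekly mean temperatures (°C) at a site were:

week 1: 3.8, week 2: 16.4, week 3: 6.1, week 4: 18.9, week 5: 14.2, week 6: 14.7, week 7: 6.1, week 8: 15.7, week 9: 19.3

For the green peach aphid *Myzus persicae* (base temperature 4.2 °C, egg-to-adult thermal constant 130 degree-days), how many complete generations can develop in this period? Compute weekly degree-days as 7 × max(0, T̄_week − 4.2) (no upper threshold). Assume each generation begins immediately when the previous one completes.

Weekly DD (7 × max(0, T̄ − 4.2)): 0.0, 85.4, 13.3, 102.9, 70.0, 73.5, 13.3, 80.5, 105.7.
Season total = 544.6 DD.
Complete generations = ⌊544.6 / 130⌋ = 4.

4 generations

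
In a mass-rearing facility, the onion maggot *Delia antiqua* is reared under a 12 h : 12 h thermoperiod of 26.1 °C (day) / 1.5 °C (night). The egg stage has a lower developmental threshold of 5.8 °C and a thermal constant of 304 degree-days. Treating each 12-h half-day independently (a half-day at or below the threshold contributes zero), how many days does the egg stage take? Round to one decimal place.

30.0 days

Day half: max(0, 26.1 − 5.8) × 0.5 = 20.3 × 0.5 = 10.15 DD.
Night half: max(0, 1.5 − 5.8) × 0.5 = 0.0 × 0.5 = 0.00 DD.
Per 24 h: 10.15 DD/day.
Duration = 304 / 10.15 = 29.951 ≈ 30.0 days.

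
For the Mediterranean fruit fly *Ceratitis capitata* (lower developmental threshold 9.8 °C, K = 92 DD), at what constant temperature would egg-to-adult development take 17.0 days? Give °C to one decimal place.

15.2 °C

Required daily accumulation = 92 / 17.0 = 5.412 DD/day.
T = T_base + 5.412 = 9.8 + 5.412 = 15.212 ≈ 15.2 °C.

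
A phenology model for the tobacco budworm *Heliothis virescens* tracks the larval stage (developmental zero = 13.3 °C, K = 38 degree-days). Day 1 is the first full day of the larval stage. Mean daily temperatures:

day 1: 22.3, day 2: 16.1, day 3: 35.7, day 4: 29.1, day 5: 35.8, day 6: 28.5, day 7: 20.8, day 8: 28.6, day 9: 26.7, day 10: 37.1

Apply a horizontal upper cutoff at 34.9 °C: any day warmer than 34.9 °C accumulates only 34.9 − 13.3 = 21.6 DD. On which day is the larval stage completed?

day 4

Daily DD above 13.3 °C (capped at 21.6): 9.0, 2.8, 21.6, 15.8, 21.6, 15.2, 7.5, 15.3, 13.4, 21.6.
Cumulative: 9.0, 11.8, 33.4, 49.2, 70.8, 86.0, 93.5, 108.8, 122.2, 143.8.
The total first reaches 38 DD on day 4.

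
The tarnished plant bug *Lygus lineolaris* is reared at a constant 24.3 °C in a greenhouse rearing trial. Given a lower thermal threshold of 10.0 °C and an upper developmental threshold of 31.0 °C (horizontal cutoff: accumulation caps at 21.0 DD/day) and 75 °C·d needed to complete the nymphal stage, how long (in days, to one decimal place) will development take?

5.2 days

Daily accumulation = 24.3 − 10.0 = 14.3 DD/day.
Duration = 75 / 14.3 = 5.245 ≈ 5.2 days.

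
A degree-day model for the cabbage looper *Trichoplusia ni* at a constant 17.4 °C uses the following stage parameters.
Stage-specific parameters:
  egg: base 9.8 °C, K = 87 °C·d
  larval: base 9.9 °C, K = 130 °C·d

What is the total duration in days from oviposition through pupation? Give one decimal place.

28.8 days

egg: 87 / (17.4 − 9.8) = 87 / 7.6 = 11.447 d.
larval: 130 / (17.4 − 9.9) = 130 / 7.5 = 17.333 d.
Sum = 28.781 ≈ 28.8 days.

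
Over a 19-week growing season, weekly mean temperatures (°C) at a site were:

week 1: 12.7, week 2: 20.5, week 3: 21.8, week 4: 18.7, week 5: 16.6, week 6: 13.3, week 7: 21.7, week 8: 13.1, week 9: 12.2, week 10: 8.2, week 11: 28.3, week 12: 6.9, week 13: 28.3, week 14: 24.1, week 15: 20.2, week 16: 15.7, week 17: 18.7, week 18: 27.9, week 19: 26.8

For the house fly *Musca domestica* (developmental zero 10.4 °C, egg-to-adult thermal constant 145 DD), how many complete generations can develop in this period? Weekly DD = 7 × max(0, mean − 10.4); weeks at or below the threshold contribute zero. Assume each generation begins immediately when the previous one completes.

Weekly DD (7 × max(0, T̄ − 10.4)): 16.1, 70.7, 79.8, 58.1, 43.4, 20.3, 79.1, 18.9, 12.6, 0.0, 125.3, 0.0, 125.3, 95.9, 68.6, 37.1, 58.1, 122.5, 114.8.
Season total = 1146.6 DD.
Complete generations = ⌊1146.6 / 145⌋ = 7.

7 generations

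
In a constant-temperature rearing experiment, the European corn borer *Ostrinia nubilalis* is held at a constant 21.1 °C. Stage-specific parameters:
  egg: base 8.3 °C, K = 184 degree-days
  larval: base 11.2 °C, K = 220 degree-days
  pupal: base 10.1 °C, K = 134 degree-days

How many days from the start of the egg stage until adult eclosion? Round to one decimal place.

egg: 184 / (21.1 − 8.3) = 184 / 12.8 = 14.375 d.
larval: 220 / (21.1 − 11.2) = 220 / 9.9 = 22.222 d.
pupal: 134 / (21.1 − 10.1) = 134 / 11.0 = 12.182 d.
Sum = 48.779 ≈ 48.8 days.

48.8 days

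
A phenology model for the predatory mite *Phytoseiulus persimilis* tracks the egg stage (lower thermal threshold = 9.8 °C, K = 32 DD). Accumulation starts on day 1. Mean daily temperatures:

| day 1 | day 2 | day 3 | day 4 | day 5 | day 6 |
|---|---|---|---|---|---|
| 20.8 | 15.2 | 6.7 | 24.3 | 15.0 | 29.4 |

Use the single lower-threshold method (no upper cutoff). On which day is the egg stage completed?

Daily DD above 9.8 °C: 11.0, 5.4, 0.0, 14.5, 5.2, 19.6.
Cumulative: 11.0, 16.4, 16.4, 30.9, 36.1, 55.7.
The total first reaches 32 DD on day 5.

day 5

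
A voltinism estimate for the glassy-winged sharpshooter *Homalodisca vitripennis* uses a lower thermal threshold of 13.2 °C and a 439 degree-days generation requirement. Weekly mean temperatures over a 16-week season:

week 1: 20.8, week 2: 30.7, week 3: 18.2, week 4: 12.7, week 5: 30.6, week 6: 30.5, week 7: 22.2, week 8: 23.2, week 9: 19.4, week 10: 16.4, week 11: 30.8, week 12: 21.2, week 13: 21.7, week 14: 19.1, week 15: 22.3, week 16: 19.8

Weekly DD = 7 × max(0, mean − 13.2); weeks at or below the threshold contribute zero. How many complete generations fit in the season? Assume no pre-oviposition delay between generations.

2 generations

Weekly DD (7 × max(0, T̄ − 13.2)): 53.2, 122.5, 35.0, 0.0, 121.8, 121.1, 63.0, 70.0, 43.4, 22.4, 123.2, 56.0, 59.5, 41.3, 63.7, 46.2.
Season total = 1042.3 DD.
Complete generations = ⌊1042.3 / 439⌋ = 2.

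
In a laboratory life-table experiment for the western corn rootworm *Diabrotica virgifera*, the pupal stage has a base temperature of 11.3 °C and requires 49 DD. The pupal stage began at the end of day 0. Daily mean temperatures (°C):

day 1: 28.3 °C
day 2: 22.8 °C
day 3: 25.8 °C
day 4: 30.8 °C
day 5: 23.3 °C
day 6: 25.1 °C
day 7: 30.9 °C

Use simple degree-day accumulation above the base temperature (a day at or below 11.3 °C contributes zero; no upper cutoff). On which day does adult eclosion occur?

day 4

Daily DD above 11.3 °C: 17.0, 11.5, 14.5, 19.5, 12.0, 13.8, 19.6.
Cumulative: 17.0, 28.5, 43.0, 62.5, 74.5, 88.3, 107.9.
The total first reaches 49 DD on day 4.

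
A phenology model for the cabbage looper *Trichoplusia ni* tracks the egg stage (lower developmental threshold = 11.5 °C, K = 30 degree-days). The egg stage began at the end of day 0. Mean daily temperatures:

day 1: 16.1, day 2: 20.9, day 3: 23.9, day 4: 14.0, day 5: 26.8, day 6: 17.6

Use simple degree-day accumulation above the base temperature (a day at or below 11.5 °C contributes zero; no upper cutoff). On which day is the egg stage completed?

Daily DD above 11.5 °C: 4.6, 9.4, 12.4, 2.5, 15.3, 6.1.
Cumulative: 4.6, 14.0, 26.4, 28.9, 44.2, 50.3.
The total first reaches 30 DD on day 5.

day 5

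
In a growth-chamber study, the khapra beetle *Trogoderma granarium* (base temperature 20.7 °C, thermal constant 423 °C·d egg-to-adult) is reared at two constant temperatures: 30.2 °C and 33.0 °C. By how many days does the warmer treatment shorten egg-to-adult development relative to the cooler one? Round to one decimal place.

At 30.2 °C: 423 / (30.2 − 20.7) = 423 / 9.5 = 44.526 d.
At 33.0 °C: 423 / (33.0 − 20.7) = 423 / 12.3 = 34.390 d.
Difference = |44.526 − 34.390| = 10.136 ≈ 10.1 days.

10.1 days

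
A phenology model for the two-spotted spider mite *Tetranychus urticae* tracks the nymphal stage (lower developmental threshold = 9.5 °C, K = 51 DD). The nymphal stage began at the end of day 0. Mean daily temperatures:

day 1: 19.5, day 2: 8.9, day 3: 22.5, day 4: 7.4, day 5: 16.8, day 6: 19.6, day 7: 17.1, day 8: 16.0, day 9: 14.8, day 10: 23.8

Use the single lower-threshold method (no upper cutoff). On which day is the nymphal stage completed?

Daily DD above 9.5 °C: 10.0, 0.0, 13.0, 0.0, 7.3, 10.1, 7.6, 6.5, 5.3, 14.3.
Cumulative: 10.0, 10.0, 23.0, 23.0, 30.3, 40.4, 48.0, 54.5, 59.8, 74.1.
The total first reaches 51 DD on day 8.

day 8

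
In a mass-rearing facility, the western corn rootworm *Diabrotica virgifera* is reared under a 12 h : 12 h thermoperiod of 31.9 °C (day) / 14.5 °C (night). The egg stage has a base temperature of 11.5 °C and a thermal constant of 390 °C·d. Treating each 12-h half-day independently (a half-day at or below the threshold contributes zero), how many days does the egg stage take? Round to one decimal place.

33.3 days

Day half: max(0, 31.9 − 11.5) × 0.5 = 20.4 × 0.5 = 10.20 DD.
Night half: max(0, 14.5 − 11.5) × 0.5 = 3.0 × 0.5 = 1.50 DD.
Per 24 h: 11.70 DD/day.
Duration = 390 / 11.70 = 33.333 ≈ 33.3 days.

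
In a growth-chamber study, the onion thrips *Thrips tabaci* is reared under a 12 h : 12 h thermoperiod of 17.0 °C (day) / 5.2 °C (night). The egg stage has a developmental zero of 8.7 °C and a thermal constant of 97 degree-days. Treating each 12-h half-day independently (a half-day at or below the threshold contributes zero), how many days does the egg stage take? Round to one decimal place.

Day half: max(0, 17.0 − 8.7) × 0.5 = 8.3 × 0.5 = 4.15 DD.
Night half: max(0, 5.2 − 8.7) × 0.5 = 0.0 × 0.5 = 0.00 DD.
Per 24 h: 4.15 DD/day.
Duration = 97 / 4.15 = 23.373 ≈ 23.4 days.

23.4 days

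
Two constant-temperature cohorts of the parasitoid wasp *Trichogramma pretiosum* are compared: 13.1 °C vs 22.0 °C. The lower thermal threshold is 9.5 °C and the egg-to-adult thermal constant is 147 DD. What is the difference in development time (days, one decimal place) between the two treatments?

At 13.1 °C: 147 / (13.1 − 9.5) = 147 / 3.6 = 40.833 d.
At 22.0 °C: 147 / (22.0 − 9.5) = 147 / 12.5 = 11.760 d.
Difference = |40.833 − 11.760| = 29.073 ≈ 29.1 days.

29.1 days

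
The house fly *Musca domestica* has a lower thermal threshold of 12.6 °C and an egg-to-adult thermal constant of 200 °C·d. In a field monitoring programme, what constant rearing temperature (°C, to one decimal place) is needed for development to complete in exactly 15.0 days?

Required daily accumulation = 200 / 15.0 = 13.333 DD/day.
T = T_base + 13.333 = 12.6 + 13.333 = 25.933 ≈ 25.9 °C.

25.9 °C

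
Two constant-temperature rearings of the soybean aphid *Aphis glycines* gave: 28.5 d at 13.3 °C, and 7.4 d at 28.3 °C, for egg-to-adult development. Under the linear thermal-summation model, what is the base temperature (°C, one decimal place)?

Equal thermal constants: D₁(T₁ − T_b) = D₂(T₂ − T_b).
28.5·(13.3 − T_b) = 7.4·(28.3 − T_b)
T_b = (28.5·13.3 − 7.4·28.3) / (28.5 − 7.4) = 169.63 / 21.1 = 8.039 °C ≈ 8.0 °C.

8.0 °C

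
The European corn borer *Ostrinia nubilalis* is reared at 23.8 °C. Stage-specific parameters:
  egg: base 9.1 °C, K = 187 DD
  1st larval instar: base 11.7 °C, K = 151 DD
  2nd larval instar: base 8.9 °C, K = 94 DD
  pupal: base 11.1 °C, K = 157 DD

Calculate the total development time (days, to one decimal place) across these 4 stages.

egg: 187 / (23.8 − 9.1) = 187 / 14.7 = 12.721 d.
1st larval instar: 151 / (23.8 − 11.7) = 151 / 12.1 = 12.479 d.
2nd larval instar: 94 / (23.8 − 8.9) = 94 / 14.9 = 6.309 d.
pupal: 157 / (23.8 − 11.1) = 157 / 12.7 = 12.362 d.
Sum = 43.871 ≈ 43.9 days.

43.9 days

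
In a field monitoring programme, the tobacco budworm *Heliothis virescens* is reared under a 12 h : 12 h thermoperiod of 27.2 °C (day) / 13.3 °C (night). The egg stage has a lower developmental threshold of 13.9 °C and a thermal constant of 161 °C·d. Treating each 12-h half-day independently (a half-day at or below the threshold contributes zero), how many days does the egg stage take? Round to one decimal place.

24.2 days

Day half: max(0, 27.2 − 13.9) × 0.5 = 13.3 × 0.5 = 6.65 DD.
Night half: max(0, 13.3 − 13.9) × 0.5 = 0.0 × 0.5 = 0.00 DD.
Per 24 h: 6.65 DD/day.
Duration = 161 / 6.65 = 24.211 ≈ 24.2 days.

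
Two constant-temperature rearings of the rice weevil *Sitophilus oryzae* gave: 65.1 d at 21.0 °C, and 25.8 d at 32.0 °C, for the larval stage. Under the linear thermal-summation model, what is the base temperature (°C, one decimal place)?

13.8 °C

Equal thermal constants: D₁(T₁ − T_b) = D₂(T₂ − T_b).
65.1·(21.0 − T_b) = 25.8·(32.0 − T_b)
T_b = (65.1·21.0 − 25.8·32.0) / (65.1 − 25.8) = 541.50 / 39.3 = 13.779 °C ≈ 13.8 °C.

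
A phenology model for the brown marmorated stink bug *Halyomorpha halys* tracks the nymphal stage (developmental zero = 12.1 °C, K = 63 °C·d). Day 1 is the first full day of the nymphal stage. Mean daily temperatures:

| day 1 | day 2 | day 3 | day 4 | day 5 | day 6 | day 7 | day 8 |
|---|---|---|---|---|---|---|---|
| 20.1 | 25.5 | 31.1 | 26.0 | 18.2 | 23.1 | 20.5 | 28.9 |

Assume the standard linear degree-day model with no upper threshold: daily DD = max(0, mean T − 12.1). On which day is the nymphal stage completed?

Daily DD above 12.1 °C: 8.0, 13.4, 19.0, 13.9, 6.1, 11.0, 8.4, 16.8.
Cumulative: 8.0, 21.4, 40.4, 54.3, 60.4, 71.4, 79.8, 96.6.
The total first reaches 63 DD on day 6.

day 6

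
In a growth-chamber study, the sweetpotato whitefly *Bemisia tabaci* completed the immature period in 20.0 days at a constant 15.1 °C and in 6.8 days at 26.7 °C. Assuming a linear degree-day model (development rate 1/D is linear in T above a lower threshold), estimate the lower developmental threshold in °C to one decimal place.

9.1 °C

Under the model K = D·(T − T_b), so D₁·(T₁ − T_b) = D₂·(T₂ − T_b).
20.0·(15.1 − T_b) = 6.8·(26.7 − T_b)
T_b = (20.0·15.1 − 6.8·26.7) / (20.0 − 6.8) = 120.44 / 13.2 = 9.124 °C ≈ 9.1 °C.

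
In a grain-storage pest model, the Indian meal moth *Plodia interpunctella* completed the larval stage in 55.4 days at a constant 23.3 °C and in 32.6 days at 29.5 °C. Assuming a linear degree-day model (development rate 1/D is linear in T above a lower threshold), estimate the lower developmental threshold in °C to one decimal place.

Equal thermal constants: D₁(T₁ − T_b) = D₂(T₂ − T_b).
55.4·(23.3 − T_b) = 32.6·(29.5 − T_b)
T_b = (55.4·23.3 − 32.6·29.5) / (55.4 − 32.6) = 329.12 / 22.8 = 14.435 °C ≈ 14.4 °C.

14.4 °C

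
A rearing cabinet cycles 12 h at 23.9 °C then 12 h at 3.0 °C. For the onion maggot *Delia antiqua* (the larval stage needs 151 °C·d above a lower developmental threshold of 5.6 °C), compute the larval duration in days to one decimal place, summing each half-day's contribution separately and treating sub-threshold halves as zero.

Day half: max(0, 23.9 − 5.6) × 0.5 = 18.3 × 0.5 = 9.15 DD.
Night half: max(0, 3.0 − 5.6) × 0.5 = 0.0 × 0.5 = 0.00 DD.
Per 24 h: 9.15 DD/day.
Duration = 151 / 9.15 = 16.503 ≈ 16.5 days.

16.5 days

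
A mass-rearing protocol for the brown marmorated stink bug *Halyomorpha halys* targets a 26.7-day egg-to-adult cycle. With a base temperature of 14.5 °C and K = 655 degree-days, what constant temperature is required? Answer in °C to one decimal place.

Required daily accumulation = 655 / 26.7 = 24.532 DD/day.
T = T_base + 24.532 = 14.5 + 24.532 = 39.032 ≈ 39.0 °C.

39.0 °C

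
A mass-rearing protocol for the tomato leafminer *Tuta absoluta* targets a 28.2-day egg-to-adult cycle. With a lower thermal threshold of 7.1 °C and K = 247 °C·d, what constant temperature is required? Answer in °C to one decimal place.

15.9 °C

Required daily accumulation = 247 / 28.2 = 8.759 DD/day.
T = T_base + 8.759 = 7.1 + 8.759 = 15.859 ≈ 15.9 °C.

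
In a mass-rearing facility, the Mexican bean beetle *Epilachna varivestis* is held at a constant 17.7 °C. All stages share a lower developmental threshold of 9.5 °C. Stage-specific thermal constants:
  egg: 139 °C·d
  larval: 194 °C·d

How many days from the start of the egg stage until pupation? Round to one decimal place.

40.6 days

Daily accumulation at 17.7 °C = 17.7 − 9.5 = 8.2 DD/day.
Total K = 139 + 194 = 333 DD.
Total duration = 333 / 8.2 = 40.610 ≈ 40.6 days.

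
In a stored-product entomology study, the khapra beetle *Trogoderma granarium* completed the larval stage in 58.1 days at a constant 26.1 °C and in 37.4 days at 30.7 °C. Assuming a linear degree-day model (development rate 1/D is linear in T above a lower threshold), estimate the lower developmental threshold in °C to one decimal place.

Under the model K = D·(T − T_b), so D₁·(T₁ − T_b) = D₂·(T₂ − T_b).
58.1·(26.1 − T_b) = 37.4·(30.7 − T_b)
T_b = (58.1·26.1 − 37.4·30.7) / (58.1 − 37.4) = 368.23 / 20.7 = 17.789 °C ≈ 17.8 °C.

17.8 °C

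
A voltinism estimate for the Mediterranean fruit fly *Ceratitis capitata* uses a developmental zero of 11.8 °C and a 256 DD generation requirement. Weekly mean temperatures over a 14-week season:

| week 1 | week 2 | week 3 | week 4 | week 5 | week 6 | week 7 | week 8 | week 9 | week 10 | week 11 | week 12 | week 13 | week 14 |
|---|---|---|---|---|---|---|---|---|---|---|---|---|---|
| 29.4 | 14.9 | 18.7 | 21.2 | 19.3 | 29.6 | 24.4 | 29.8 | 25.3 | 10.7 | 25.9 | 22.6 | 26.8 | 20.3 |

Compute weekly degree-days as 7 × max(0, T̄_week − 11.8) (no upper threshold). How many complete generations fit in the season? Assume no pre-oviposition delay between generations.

4 generations

Weekly DD (7 × max(0, T̄ − 11.8)): 123.2, 21.7, 48.3, 65.8, 52.5, 124.6, 88.2, 126.0, 94.5, 0.0, 98.7, 75.6, 105.0, 59.5.
Season total = 1083.6 DD.
Complete generations = ⌊1083.6 / 256⌋ = 4.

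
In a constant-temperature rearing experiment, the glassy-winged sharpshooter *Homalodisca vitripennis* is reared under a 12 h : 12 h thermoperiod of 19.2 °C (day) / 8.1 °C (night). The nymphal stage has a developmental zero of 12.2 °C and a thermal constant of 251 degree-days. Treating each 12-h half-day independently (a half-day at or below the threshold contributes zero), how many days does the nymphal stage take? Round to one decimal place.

Day half: max(0, 19.2 − 12.2) × 0.5 = 7.0 × 0.5 = 3.50 DD.
Night half: max(0, 8.1 − 12.2) × 0.5 = 0.0 × 0.5 = 0.00 DD.
Per 24 h: 3.50 DD/day.
Duration = 251 / 3.50 = 71.714 ≈ 71.7 days.

71.7 days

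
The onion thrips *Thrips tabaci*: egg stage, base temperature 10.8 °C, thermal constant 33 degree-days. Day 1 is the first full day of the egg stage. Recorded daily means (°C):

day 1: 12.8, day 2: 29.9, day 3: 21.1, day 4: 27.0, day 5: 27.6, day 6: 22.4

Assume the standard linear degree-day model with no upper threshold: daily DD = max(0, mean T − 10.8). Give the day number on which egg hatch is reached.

day 4

Daily DD above 10.8 °C: 2.0, 19.1, 10.3, 16.2, 16.8, 11.6.
Cumulative: 2.0, 21.1, 31.4, 47.6, 64.4, 76.0.
The total first reaches 33 DD on day 4.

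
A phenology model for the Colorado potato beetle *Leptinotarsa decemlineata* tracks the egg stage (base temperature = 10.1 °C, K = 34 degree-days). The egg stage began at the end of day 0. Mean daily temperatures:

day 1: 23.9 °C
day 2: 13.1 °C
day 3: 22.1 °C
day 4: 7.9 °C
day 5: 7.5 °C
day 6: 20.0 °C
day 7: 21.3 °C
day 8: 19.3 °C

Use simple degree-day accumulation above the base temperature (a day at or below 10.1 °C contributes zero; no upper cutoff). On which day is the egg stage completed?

day 6

Daily DD above 10.1 °C: 13.8, 3.0, 12.0, 0.0, 0.0, 9.9, 11.2, 9.2.
Cumulative: 13.8, 16.8, 28.8, 28.8, 28.8, 38.7, 49.9, 59.1.
The total first reaches 34 DD on day 6.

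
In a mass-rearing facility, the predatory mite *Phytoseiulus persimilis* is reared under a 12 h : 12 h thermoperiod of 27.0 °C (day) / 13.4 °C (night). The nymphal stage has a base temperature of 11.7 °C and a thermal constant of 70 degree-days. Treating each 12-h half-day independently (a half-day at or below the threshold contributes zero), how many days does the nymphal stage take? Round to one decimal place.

Day half: max(0, 27.0 − 11.7) × 0.5 = 15.3 × 0.5 = 7.65 DD.
Night half: max(0, 13.4 − 11.7) × 0.5 = 1.7 × 0.5 = 0.85 DD.
Per 24 h: 8.50 DD/day.
Duration = 70 / 8.50 = 8.235 ≈ 8.2 days.

8.2 days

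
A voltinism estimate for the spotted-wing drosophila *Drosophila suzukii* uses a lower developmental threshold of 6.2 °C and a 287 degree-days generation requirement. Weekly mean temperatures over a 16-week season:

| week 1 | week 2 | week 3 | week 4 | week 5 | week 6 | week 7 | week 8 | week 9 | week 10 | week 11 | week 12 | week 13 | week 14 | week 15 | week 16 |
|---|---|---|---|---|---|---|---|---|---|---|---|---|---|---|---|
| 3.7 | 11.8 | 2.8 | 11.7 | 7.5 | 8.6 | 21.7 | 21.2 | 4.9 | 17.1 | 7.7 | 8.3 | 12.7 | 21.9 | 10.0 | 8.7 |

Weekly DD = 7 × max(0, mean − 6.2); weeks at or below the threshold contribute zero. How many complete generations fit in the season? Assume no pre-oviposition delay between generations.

Weekly DD (7 × max(0, T̄ − 6.2)): 0.0, 39.2, 0.0, 38.5, 9.1, 16.8, 108.5, 105.0, 0.0, 76.3, 10.5, 14.7, 45.5, 109.9, 26.6, 17.5.
Season total = 618.1 DD.
Complete generations = ⌊618.1 / 287⌋ = 2.

2 generations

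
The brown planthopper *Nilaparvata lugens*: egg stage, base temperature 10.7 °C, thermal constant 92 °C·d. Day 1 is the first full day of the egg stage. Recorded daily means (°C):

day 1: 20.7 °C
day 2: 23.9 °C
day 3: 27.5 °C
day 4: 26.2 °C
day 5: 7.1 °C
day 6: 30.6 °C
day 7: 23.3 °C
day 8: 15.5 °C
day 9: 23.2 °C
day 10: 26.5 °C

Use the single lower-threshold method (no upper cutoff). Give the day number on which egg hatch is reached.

Daily DD above 10.7 °C: 10.0, 13.2, 16.8, 15.5, 0.0, 19.9, 12.6, 4.8, 12.5, 15.8.
Cumulative: 10.0, 23.2, 40.0, 55.5, 55.5, 75.4, 88.0, 92.8, 105.3, 121.1.
The total first reaches 92 DD on day 8.

day 8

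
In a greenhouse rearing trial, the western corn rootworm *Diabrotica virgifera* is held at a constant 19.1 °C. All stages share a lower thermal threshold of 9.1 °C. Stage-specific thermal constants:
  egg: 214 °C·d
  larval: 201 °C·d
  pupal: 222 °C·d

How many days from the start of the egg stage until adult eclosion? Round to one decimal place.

Daily accumulation at 19.1 °C = 19.1 − 9.1 = 10.0 DD/day.
Total K = 214 + 201 + 222 = 637 DD.
Total duration = 637 / 10.0 = 63.700 ≈ 63.7 days.

63.7 days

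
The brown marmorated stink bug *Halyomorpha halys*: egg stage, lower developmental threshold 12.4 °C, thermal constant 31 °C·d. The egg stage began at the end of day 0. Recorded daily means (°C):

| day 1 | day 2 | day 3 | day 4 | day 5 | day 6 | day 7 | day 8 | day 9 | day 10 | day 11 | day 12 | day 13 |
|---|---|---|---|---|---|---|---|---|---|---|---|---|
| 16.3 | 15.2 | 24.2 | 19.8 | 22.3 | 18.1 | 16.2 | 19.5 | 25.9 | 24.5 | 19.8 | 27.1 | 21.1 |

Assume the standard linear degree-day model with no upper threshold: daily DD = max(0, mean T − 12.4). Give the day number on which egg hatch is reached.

Daily DD above 12.4 °C: 3.9, 2.8, 11.8, 7.4, 9.9, 5.7, 3.8, 7.1, 13.5, 12.1, 7.4, 14.7, 8.7.
Cumulative: 3.9, 6.7, 18.5, 25.9, 35.8, 41.5, 45.3, 52.4, 65.9, 78.0, 85.4, 100.1, 108.8.
The total first reaches 31 DD on day 5.

day 5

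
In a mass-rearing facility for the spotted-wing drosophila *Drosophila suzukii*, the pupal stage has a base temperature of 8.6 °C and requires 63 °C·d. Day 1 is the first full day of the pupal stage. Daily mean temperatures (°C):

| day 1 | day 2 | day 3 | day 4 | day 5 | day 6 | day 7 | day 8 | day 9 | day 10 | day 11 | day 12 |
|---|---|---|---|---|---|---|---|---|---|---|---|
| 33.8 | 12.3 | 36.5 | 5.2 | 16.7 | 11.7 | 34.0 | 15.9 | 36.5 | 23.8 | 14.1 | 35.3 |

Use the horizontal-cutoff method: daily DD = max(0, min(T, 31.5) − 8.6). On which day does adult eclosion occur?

Daily DD above 8.6 °C (capped at 22.9): 22.9, 3.7, 22.9, 0.0, 8.1, 3.1, 22.9, 7.3, 22.9, 15.2, 5.5, 22.9.
Cumulative: 22.9, 26.6, 49.5, 49.5, 57.6, 60.7, 83.6, 90.9, 113.8, 129.0, 134.5, 157.4.
The total first reaches 63 DD on day 7.

day 7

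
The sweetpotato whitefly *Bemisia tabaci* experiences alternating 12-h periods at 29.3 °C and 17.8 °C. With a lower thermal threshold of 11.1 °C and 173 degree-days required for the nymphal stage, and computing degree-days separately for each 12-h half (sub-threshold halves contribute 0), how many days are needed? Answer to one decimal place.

13.9 days

Day half: max(0, 29.3 − 11.1) × 0.5 = 18.2 × 0.5 = 9.10 DD.
Night half: max(0, 17.8 − 11.1) × 0.5 = 6.7 × 0.5 = 3.35 DD.
Per 24 h: 12.45 DD/day.
Duration = 173 / 12.45 = 13.896 ≈ 13.9 days.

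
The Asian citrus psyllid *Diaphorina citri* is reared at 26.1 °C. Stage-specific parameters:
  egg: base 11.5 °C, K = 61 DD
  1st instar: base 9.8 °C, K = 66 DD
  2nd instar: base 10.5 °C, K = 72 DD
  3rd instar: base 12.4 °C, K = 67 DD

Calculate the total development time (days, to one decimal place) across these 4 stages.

17.7 days

egg: 61 / (26.1 − 11.5) = 61 / 14.6 = 4.178 d.
1st instar: 66 / (26.1 − 9.8) = 66 / 16.3 = 4.049 d.
2nd instar: 72 / (26.1 − 10.5) = 72 / 15.6 = 4.615 d.
3rd instar: 67 / (26.1 − 12.4) = 67 / 13.7 = 4.891 d.
Sum = 17.733 ≈ 17.7 days.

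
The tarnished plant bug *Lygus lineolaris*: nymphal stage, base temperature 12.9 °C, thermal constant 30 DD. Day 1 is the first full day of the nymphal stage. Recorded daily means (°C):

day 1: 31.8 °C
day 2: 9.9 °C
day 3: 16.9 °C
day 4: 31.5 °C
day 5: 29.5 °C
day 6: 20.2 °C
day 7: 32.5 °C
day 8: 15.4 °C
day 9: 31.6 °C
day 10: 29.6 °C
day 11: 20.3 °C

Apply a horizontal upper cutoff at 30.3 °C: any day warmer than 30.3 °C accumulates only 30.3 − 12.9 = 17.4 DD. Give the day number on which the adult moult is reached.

day 4

Daily DD above 12.9 °C (capped at 17.4): 17.4, 0.0, 4.0, 17.4, 16.6, 7.3, 17.4, 2.5, 17.4, 16.7, 7.4.
Cumulative: 17.4, 17.4, 21.4, 38.8, 55.4, 62.7, 80.1, 82.6, 100.0, 116.7, 124.1.
The total first reaches 30 DD on day 4.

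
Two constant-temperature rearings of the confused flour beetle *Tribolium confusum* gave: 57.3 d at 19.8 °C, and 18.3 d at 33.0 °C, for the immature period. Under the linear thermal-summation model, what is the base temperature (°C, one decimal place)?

Equal thermal constants: D₁(T₁ − T_b) = D₂(T₂ − T_b).
57.3·(19.8 − T_b) = 18.3·(33.0 − T_b)
T_b = (57.3·19.8 − 18.3·33.0) / (57.3 − 18.3) = 530.64 / 39.0 = 13.606 °C ≈ 13.6 °C.

13.6 °C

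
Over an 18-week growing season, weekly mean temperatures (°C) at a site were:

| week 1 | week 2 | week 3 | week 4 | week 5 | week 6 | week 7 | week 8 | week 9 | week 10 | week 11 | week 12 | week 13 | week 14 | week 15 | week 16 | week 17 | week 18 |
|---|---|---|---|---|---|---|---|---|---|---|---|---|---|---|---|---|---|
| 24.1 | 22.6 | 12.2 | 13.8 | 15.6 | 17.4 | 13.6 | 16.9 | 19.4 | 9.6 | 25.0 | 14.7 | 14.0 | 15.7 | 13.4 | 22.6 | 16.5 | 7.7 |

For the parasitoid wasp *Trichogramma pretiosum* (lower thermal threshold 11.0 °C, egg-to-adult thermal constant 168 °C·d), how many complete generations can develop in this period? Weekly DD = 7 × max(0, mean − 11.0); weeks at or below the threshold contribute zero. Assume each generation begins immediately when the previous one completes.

Weekly DD (7 × max(0, T̄ − 11.0)): 91.7, 81.2, 8.4, 19.6, 32.2, 44.8, 18.2, 41.3, 58.8, 0.0, 98.0, 25.9, 21.0, 32.9, 16.8, 81.2, 38.5, 0.0.
Season total = 710.5 DD.
Complete generations = ⌊710.5 / 168⌋ = 4.

4 generations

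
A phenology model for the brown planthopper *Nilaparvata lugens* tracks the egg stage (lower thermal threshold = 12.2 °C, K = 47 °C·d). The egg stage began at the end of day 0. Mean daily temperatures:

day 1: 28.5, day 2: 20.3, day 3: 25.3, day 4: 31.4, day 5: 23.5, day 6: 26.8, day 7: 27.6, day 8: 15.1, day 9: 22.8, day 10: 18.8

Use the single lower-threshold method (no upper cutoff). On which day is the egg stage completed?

day 4

Daily DD above 12.2 °C: 16.3, 8.1, 13.1, 19.2, 11.3, 14.6, 15.4, 2.9, 10.6, 6.6.
Cumulative: 16.3, 24.4, 37.5, 56.7, 68.0, 82.6, 98.0, 100.9, 111.5, 118.1.
The total first reaches 47 DD on day 4.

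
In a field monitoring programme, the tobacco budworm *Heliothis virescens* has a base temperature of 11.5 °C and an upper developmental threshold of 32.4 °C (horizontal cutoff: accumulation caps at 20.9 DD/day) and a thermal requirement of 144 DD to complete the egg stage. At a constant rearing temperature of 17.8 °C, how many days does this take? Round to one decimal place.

Daily accumulation = 17.8 − 11.5 = 6.3 DD/day.
Duration = 144 / 6.3 = 22.857 ≈ 22.9 days.

22.9 days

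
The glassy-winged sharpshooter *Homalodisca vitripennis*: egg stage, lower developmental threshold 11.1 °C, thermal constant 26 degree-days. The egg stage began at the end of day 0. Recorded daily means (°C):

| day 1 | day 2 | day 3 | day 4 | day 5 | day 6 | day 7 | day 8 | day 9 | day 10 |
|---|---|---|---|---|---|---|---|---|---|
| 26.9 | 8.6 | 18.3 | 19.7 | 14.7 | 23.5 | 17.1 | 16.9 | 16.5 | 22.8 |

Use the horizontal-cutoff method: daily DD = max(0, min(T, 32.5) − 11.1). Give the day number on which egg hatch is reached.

day 4

Daily DD above 11.1 °C (capped at 21.4): 15.8, 0.0, 7.2, 8.6, 3.6, 12.4, 6.0, 5.8, 5.4, 11.7.
Cumulative: 15.8, 15.8, 23.0, 31.6, 35.2, 47.6, 53.6, 59.4, 64.8, 76.5.
The total first reaches 26 DD on day 4.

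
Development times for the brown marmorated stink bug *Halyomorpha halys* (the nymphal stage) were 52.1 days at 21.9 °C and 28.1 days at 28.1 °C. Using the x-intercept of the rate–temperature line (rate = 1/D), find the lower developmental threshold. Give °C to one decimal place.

14.6 °C

Under the model K = D·(T − T_b), so D₁·(T₁ − T_b) = D₂·(T₂ − T_b).
52.1·(21.9 − T_b) = 28.1·(28.1 − T_b)
T_b = (52.1·21.9 − 28.1·28.1) / (52.1 − 28.1) = 351.38 / 24.0 = 14.641 °C ≈ 14.6 °C.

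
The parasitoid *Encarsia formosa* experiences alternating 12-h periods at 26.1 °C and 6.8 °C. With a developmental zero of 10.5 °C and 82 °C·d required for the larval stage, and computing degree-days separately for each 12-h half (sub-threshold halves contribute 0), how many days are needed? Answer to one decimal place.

10.5 days

Day half: max(0, 26.1 − 10.5) × 0.5 = 15.6 × 0.5 = 7.80 DD.
Night half: max(0, 6.8 − 10.5) × 0.5 = 0.0 × 0.5 = 0.00 DD.
Per 24 h: 7.80 DD/day.
Duration = 82 / 7.80 = 10.513 ≈ 10.5 days.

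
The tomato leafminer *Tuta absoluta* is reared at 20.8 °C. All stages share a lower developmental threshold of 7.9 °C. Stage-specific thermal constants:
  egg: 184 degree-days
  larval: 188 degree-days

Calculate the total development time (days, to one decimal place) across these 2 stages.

Daily accumulation at 20.8 °C = 20.8 − 7.9 = 12.9 DD/day.
Total K = 184 + 188 = 372 DD.
Total duration = 372 / 12.9 = 28.837 ≈ 28.8 days.

28.8 days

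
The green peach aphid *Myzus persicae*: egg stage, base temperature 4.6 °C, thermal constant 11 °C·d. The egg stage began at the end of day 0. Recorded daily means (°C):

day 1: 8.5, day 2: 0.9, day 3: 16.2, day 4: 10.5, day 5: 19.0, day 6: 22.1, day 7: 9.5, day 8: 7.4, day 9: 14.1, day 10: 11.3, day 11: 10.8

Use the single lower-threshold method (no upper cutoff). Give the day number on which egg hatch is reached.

day 3

Daily DD above 4.6 °C: 3.9, 0.0, 11.6, 5.9, 14.4, 17.5, 4.9, 2.8, 9.5, 6.7, 6.2.
Cumulative: 3.9, 3.9, 15.5, 21.4, 35.8, 53.3, 58.2, 61.0, 70.5, 77.2, 83.4.
The total first reaches 11 DD on day 3.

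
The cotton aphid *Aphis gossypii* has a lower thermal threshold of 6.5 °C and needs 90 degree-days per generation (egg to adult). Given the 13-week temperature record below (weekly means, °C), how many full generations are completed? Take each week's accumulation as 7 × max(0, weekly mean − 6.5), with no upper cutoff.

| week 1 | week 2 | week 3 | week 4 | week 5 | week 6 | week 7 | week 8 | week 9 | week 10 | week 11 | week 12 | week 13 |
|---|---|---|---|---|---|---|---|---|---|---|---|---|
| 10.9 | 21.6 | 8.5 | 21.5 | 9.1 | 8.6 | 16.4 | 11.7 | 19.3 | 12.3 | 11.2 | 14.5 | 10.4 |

7 generations

Weekly DD (7 × max(0, T̄ − 6.5)): 30.8, 105.7, 14.0, 105.0, 18.2, 14.7, 69.3, 36.4, 89.6, 40.6, 32.9, 56.0, 27.3.
Season total = 640.5 DD.
Complete generations = ⌊640.5 / 90⌋ = 7.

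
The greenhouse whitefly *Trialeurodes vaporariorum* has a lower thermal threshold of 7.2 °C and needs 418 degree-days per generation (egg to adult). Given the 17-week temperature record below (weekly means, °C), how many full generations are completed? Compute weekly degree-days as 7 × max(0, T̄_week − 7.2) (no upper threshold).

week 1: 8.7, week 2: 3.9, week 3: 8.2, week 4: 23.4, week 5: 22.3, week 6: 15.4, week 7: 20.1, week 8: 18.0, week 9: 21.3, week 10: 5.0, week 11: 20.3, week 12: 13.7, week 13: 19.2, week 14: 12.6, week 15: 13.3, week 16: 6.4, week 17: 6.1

Weekly DD (7 × max(0, T̄ − 7.2)): 10.5, 0.0, 7.0, 113.4, 105.7, 57.4, 90.3, 75.6, 98.7, 0.0, 91.7, 45.5, 84.0, 37.8, 42.7, 0.0, 0.0.
Season total = 860.3 DD.
Complete generations = ⌊860.3 / 418⌋ = 2.

2 generations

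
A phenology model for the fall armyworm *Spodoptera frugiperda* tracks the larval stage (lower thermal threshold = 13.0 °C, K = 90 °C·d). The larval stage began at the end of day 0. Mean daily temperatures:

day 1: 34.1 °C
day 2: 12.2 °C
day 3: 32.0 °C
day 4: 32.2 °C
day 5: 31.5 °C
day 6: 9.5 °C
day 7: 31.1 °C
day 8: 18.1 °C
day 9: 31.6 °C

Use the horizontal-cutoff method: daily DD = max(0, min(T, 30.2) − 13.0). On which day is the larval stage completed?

day 8

Daily DD above 13.0 °C (capped at 17.2): 17.2, 0.0, 17.2, 17.2, 17.2, 0.0, 17.2, 5.1, 17.2.
Cumulative: 17.2, 17.2, 34.4, 51.6, 68.8, 68.8, 86.0, 91.1, 108.3.
The total first reaches 90 DD on day 8.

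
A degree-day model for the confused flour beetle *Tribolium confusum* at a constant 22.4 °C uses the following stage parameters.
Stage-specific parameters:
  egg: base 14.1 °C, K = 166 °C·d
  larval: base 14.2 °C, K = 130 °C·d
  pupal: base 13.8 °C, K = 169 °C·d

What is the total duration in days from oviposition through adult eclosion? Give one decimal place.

egg: 166 / (22.4 − 14.1) = 166 / 8.3 = 20.000 d.
larval: 130 / (22.4 − 14.2) = 130 / 8.2 = 15.854 d.
pupal: 169 / (22.4 − 13.8) = 169 / 8.6 = 19.651 d.
Sum = 55.505 ≈ 55.5 days.

55.5 days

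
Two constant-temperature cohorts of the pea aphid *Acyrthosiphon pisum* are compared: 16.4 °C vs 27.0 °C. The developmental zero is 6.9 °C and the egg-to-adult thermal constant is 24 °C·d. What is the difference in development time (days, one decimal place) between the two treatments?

1.3 days

At 16.4 °C: 24 / (16.4 − 6.9) = 24 / 9.5 = 2.526 d.
At 27.0 °C: 24 / (27.0 − 6.9) = 24 / 20.1 = 1.194 d.
Difference = |2.526 − 1.194| = 1.332 ≈ 1.3 days.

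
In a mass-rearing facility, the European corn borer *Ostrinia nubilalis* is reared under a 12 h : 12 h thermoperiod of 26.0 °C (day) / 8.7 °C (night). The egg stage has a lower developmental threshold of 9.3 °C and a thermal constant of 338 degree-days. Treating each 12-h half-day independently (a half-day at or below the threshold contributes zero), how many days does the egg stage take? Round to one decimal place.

Day half: max(0, 26.0 − 9.3) × 0.5 = 16.7 × 0.5 = 8.35 DD.
Night half: max(0, 8.7 − 9.3) × 0.5 = 0.0 × 0.5 = 0.00 DD.
Per 24 h: 8.35 DD/day.
Duration = 338 / 8.35 = 40.479 ≈ 40.5 days.

40.5 days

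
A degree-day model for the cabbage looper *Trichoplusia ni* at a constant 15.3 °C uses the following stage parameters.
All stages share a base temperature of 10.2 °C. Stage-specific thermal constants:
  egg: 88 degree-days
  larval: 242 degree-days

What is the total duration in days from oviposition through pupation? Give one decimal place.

Daily accumulation at 15.3 °C = 15.3 − 10.2 = 5.1 DD/day.
Total K = 88 + 242 = 330 DD.
Total duration = 330 / 5.1 = 64.706 ≈ 64.7 days.

64.7 days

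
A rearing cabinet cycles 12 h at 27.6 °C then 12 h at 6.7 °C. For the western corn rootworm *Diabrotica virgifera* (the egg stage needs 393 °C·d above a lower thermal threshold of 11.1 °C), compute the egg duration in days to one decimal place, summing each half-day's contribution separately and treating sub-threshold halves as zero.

47.6 days

Day half: max(0, 27.6 − 11.1) × 0.5 = 16.5 × 0.5 = 8.25 DD.
Night half: max(0, 6.7 − 11.1) × 0.5 = 0.0 × 0.5 = 0.00 DD.
Per 24 h: 8.25 DD/day.
Duration = 393 / 8.25 = 47.636 ≈ 47.6 days.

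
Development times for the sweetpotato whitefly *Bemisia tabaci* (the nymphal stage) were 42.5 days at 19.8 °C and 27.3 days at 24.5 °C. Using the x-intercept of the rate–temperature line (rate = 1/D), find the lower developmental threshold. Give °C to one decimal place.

Equal thermal constants: D₁(T₁ − T_b) = D₂(T₂ − T_b).
42.5·(19.8 − T_b) = 27.3·(24.5 − T_b)
T_b = (42.5·19.8 − 27.3·24.5) / (42.5 − 27.3) = 172.65 / 15.2 = 11.359 °C ≈ 11.4 °C.

11.4 °C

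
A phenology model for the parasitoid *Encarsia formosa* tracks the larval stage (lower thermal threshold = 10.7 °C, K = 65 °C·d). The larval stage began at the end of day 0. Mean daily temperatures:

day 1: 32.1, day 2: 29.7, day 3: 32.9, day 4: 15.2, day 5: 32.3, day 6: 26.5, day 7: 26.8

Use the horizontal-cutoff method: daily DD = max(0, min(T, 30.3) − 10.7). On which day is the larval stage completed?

day 5

Daily DD above 10.7 °C (capped at 19.6): 19.6, 19.0, 19.6, 4.5, 19.6, 15.8, 16.1.
Cumulative: 19.6, 38.6, 58.2, 62.7, 82.3, 98.1, 114.2.
The total first reaches 65 DD on day 5.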